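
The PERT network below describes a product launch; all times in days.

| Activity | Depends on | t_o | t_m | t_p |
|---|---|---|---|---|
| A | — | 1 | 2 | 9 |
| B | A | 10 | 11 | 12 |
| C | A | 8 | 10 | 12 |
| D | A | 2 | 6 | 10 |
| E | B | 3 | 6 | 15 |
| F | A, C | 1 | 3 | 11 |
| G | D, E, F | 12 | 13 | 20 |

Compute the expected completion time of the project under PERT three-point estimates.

35 days

te_A = (1 + 4·2 + 9)/6 = 18/6 = 3
te_B = (10 + 4·11 + 12)/6 = 66/6 = 11
te_C = (8 + 4·10 + 12)/6 = 60/6 = 10
te_D = (2 + 4·6 + 10)/6 = 36/6 = 6
te_E = (3 + 4·6 + 15)/6 = 42/6 = 7
te_F = (1 + 4·3 + 11)/6 = 24/6 = 4
te_G = (12 + 4·13 + 20)/6 = 84/6 = 14

Forward pass:
ES_A = 0; EF_A = 3
ES_B = 3; EF_B = 3+11 = 14
ES_C = 3; EF_C = 3+10 = 13
ES_D = 3; EF_D = 3+6 = 9
ES_E = 14; EF_E = 14+7 = 21
ES_F = max(EF_A=3, EF_C=13) = 13; EF_F = 13+4 = 17
ES_G = max(EF_D=9, EF_E=21, EF_F=17) = 21; EF_G = 21+14 = 35
Expected project duration μ = 35 days. Critical path: A → B → E → G.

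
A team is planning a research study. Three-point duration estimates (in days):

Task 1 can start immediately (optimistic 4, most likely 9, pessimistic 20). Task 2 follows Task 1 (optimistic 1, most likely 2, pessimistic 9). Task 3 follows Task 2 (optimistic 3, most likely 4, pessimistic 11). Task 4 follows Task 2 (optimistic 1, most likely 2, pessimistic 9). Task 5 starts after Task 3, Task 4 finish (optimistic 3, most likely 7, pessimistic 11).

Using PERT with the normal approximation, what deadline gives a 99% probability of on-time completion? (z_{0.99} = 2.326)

33.2 days

te_Task 1 = (4 + 4·9 + 20)/6 = 60/6 = 10; σ²_Task 1 = ((20−4)/6)² = 7.111
te_Task 2 = (1 + 4·2 + 9)/6 = 18/6 = 3; σ²_Task 2 = ((9−1)/6)² = 1.778
te_Task 3 = (3 + 4·4 + 11)/6 = 30/6 = 5; σ²_Task 3 = ((11−3)/6)² = 1.778
te_Task 4 = (1 + 4·2 + 9)/6 = 18/6 = 3; σ²_Task 4 = ((9−1)/6)² = 1.778
te_Task 5 = (3 + 4·7 + 11)/6 = 42/6 = 7; σ²_Task 5 = ((11−3)/6)² = 1.778

Forward pass:
ES_Task 1 = 0; EF_Task 1 = 10
ES_Task 2 = 10; EF_Task 2 = 10+3 = 13
ES_Task 3 = 13; EF_Task 3 = 13+5 = 18
ES_Task 4 = 13; EF_Task 4 = 13+3 = 16
ES_Task 5 = max(EF_Task 3=18, EF_Task 4=16) = 18; EF_Task 5 = 18+7 = 25
Expected project duration μ = 25 days. Critical path: Task 1 → Task 2 → Task 3 → Task 5.

Variance along critical path = 7.111 + 1.778 + 1.778 + 1.778 = 12.444; σ = 3.528 days.
D = μ + z·σ = 25 + 2.326·3.528 = 33.2 days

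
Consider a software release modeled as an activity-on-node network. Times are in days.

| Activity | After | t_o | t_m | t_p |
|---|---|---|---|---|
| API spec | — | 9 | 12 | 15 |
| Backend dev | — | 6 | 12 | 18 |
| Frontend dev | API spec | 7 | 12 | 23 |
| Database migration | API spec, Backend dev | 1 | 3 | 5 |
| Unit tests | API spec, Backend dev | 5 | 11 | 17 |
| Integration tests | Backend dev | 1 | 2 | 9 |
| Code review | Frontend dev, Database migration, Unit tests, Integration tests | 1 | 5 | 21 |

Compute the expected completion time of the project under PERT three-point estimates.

te_API spec = (9 + 4·12 + 15)/6 = 72/6 = 12
te_Backend dev = (6 + 4·12 + 18)/6 = 72/6 = 12
te_Frontend dev = (7 + 4·12 + 23)/6 = 78/6 = 13
te_Database migration = (1 + 4·3 + 5)/6 = 18/6 = 3
te_Unit tests = (5 + 4·11 + 17)/6 = 66/6 = 11
te_Integration tests = (1 + 4·2 + 9)/6 = 18/6 = 3
te_Code review = (1 + 4·5 + 21)/6 = 42/6 = 7

Forward pass:
ES_API spec = 0; EF_API spec = 12
ES_Backend dev = 0; EF_Backend dev = 12
ES_Frontend dev = 12; EF_Frontend dev = 12+13 = 25
ES_Database migration = max(EF_API spec=12, EF_Backend dev=12) = 12; EF_Database migration = 12+3 = 15
ES_Unit tests = max(EF_API spec=12, EF_Backend dev=12) = 12; EF_Unit tests = 12+11 = 23
ES_Integration tests = 12; EF_Integration tests = 12+3 = 15
ES_Code review = max(EF_Frontend dev=25, EF_Database migration=15, EF_Unit tests=23, EF_Integration tests=15) = 25; EF_Code review = 25+7 = 32
Expected project duration μ = 32 days. Critical path: API spec → Frontend dev → Code review.

32 days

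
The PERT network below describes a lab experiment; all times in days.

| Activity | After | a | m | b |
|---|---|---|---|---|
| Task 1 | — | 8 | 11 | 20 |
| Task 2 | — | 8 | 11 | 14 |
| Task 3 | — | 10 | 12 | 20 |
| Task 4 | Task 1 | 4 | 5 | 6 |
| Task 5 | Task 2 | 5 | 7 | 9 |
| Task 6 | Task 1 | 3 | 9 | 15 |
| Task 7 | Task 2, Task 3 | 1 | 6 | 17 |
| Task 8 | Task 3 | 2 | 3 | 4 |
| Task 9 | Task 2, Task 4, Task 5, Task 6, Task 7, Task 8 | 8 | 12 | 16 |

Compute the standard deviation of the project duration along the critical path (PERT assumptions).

3.13 days

te_Task 1 = (8 + 4·11 + 20)/6 = 72/6 = 12; σ²_Task 1 = ((20−8)/6)² = 4.000
te_Task 2 = (8 + 4·11 + 14)/6 = 66/6 = 11; σ²_Task 2 = ((14−8)/6)² = 1.000
te_Task 3 = (10 + 4·12 + 20)/6 = 78/6 = 13; σ²_Task 3 = ((20−10)/6)² = 2.778
te_Task 4 = (4 + 4·5 + 6)/6 = 30/6 = 5; σ²_Task 4 = ((6−4)/6)² = 0.111
te_Task 5 = (5 + 4·7 + 9)/6 = 42/6 = 7; σ²_Task 5 = ((9−5)/6)² = 0.444
te_Task 6 = (3 + 4·9 + 15)/6 = 54/6 = 9; σ²_Task 6 = ((15−3)/6)² = 4.000
te_Task 7 = (1 + 4·6 + 17)/6 = 42/6 = 7; σ²_Task 7 = ((17−1)/6)² = 7.111
te_Task 8 = (2 + 4·3 + 4)/6 = 18/6 = 3; σ²_Task 8 = ((4−2)/6)² = 0.111
te_Task 9 = (8 + 4·12 + 16)/6 = 72/6 = 12; σ²_Task 9 = ((16−8)/6)² = 1.778

Forward pass:
ES_Task 1 = 0; EF_Task 1 = 12
ES_Task 2 = 0; EF_Task 2 = 11
ES_Task 3 = 0; EF_Task 3 = 13
ES_Task 4 = 12; EF_Task 4 = 12+5 = 17
ES_Task 5 = 11; EF_Task 5 = 11+7 = 18
ES_Task 6 = 12; EF_Task 6 = 12+9 = 21
ES_Task 7 = max(EF_Task 2=11, EF_Task 3=13) = 13; EF_Task 7 = 13+7 = 20
ES_Task 8 = 13; EF_Task 8 = 13+3 = 16
ES_Task 9 = max(EF_Task 2=11, EF_Task 4=17, EF_Task 5=18, EF_Task 6=21, EF_Task 7=20, EF_Task 8=16) = 21; EF_Task 9 = 21+12 = 33
Expected project duration μ = 33 days. Critical path: Task 1 → Task 6 → Task 9.

Variance along critical path = 4.000 + 4.000 + 1.778 = 9.778
σ = √9.778 = 3.127 days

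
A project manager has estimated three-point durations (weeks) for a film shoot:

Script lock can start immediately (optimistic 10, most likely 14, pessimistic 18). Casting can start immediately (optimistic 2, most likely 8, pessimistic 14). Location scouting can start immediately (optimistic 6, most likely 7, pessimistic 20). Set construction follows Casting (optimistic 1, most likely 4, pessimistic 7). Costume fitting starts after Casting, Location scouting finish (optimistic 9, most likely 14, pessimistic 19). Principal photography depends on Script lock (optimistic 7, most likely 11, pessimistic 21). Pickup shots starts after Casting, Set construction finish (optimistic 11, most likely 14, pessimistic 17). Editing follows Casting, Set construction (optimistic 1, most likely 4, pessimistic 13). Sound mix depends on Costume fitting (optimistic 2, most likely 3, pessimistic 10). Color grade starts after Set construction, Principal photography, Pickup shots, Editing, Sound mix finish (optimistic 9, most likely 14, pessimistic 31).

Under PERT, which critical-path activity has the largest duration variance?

Color grade

te_Script lock = (10 + 4·14 + 18)/6 = 84/6 = 14; σ²_Script lock = ((18−10)/6)² = 1.778
te_Casting = (2 + 4·8 + 14)/6 = 48/6 = 8; σ²_Casting = ((14−2)/6)² = 4.000
te_Location scouting = (6 + 4·7 + 20)/6 = 54/6 = 9; σ²_Location scouting = ((20−6)/6)² = 5.444
te_Set construction = (1 + 4·4 + 7)/6 = 24/6 = 4; σ²_Set construction = ((7−1)/6)² = 1.000
te_Costume fitting = (9 + 4·14 + 19)/6 = 84/6 = 14; σ²_Costume fitting = ((19−9)/6)² = 2.778
te_Principal photography = (7 + 4·11 + 21)/6 = 72/6 = 12; σ²_Principal photography = ((21−7)/6)² = 5.444
te_Pickup shots = (11 + 4·14 + 17)/6 = 84/6 = 14; σ²_Pickup shots = ((17−11)/6)² = 1.000
te_Editing = (1 + 4·4 + 13)/6 = 30/6 = 5; σ²_Editing = ((13−1)/6)² = 4.000
te_Sound mix = (2 + 4·3 + 10)/6 = 24/6 = 4; σ²_Sound mix = ((10−2)/6)² = 1.778
te_Color grade = (9 + 4·14 + 31)/6 = 96/6 = 16; σ²_Color grade = ((31−9)/6)² = 13.444

Forward pass:
ES_Script lock = 0; EF_Script lock = 14
ES_Casting = 0; EF_Casting = 8
ES_Location scouting = 0; EF_Location scouting = 9
ES_Set construction = 8; EF_Set construction = 8+4 = 12
ES_Costume fitting = max(EF_Casting=8, EF_Location scouting=9) = 9; EF_Costume fitting = 9+14 = 23
ES_Principal photography = 14; EF_Principal photography = 14+12 = 26
ES_Pickup shots = max(EF_Casting=8, EF_Set construction=12) = 12; EF_Pickup shots = 12+14 = 26
ES_Editing = max(EF_Casting=8, EF_Set construction=12) = 12; EF_Editing = 12+5 = 17
ES_Sound mix = 23; EF_Sound mix = 23+4 = 27
ES_Color grade = max(EF_Set construction=12, EF_Principal photography=26, EF_Pickup shots=26, EF_Editing=17, EF_Sound mix=27) = 27; EF_Color grade = 27+16 = 43
Expected project duration μ = 43 weeks. Critical path: Location scouting → Costume fitting → Sound mix → Color grade.

Variances on critical path: σ²_Location scouting=5.444, σ²_Costume fitting=2.778, σ²_Sound mix=1.778, σ²_Color grade=13.444.
Largest is σ²_Color grade = 13.444.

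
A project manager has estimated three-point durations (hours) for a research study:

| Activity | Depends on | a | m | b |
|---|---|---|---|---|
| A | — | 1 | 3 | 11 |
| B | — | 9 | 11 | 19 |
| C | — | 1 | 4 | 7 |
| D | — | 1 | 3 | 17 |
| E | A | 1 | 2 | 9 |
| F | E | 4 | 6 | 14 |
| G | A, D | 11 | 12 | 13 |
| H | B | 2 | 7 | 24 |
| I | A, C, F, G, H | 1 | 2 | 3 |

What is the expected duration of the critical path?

23 hours

te_A = (1 + 4·3 + 11)/6 = 24/6 = 4
te_B = (9 + 4·11 + 19)/6 = 72/6 = 12
te_C = (1 + 4·4 + 7)/6 = 24/6 = 4
te_D = (1 + 4·3 + 17)/6 = 30/6 = 5
te_E = (1 + 4·2 + 9)/6 = 18/6 = 3
te_F = (4 + 4·6 + 14)/6 = 42/6 = 7
te_G = (11 + 4·12 + 13)/6 = 72/6 = 12
te_H = (2 + 4·7 + 24)/6 = 54/6 = 9
te_I = (1 + 4·2 + 3)/6 = 12/6 = 2

Forward pass:
ES_A = 0; EF_A = 4
ES_B = 0; EF_B = 12
ES_C = 0; EF_C = 4
ES_D = 0; EF_D = 5
ES_E = 4; EF_E = 4+3 = 7
ES_F = 7; EF_F = 7+7 = 14
ES_G = max(EF_A=4, EF_D=5) = 5; EF_G = 5+12 = 17
ES_H = 12; EF_H = 12+9 = 21
ES_I = max(EF_A=4, EF_C=4, EF_F=14, EF_G=17, EF_H=21) = 21; EF_I = 21+2 = 23
Expected project duration μ = 23 hours. Critical path: B → H → I.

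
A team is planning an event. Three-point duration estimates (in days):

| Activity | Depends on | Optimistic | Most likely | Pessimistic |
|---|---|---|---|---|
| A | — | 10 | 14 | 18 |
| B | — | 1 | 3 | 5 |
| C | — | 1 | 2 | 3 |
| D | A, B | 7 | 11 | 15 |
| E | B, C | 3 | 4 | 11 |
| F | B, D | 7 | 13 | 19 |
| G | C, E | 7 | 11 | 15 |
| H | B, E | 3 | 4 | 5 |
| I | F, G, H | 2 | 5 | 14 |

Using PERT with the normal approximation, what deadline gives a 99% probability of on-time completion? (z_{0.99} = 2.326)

te_A = (10 + 4·14 + 18)/6 = 84/6 = 14; σ²_A = ((18−10)/6)² = 1.778
te_B = (1 + 4·3 + 5)/6 = 18/6 = 3; σ²_B = ((5−1)/6)² = 0.444
te_C = (1 + 4·2 + 3)/6 = 12/6 = 2; σ²_C = ((3−1)/6)² = 0.111
te_D = (7 + 4·11 + 15)/6 = 66/6 = 11; σ²_D = ((15−7)/6)² = 1.778
te_E = (3 + 4·4 + 11)/6 = 30/6 = 5; σ²_E = ((11−3)/6)² = 1.778
te_F = (7 + 4·13 + 19)/6 = 78/6 = 13; σ²_F = ((19−7)/6)² = 4.000
te_G = (7 + 4·11 + 15)/6 = 66/6 = 11; σ²_G = ((15−7)/6)² = 1.778
te_H = (3 + 4·4 + 5)/6 = 24/6 = 4; σ²_H = ((5−3)/6)² = 0.111
te_I = (2 + 4·5 + 14)/6 = 36/6 = 6; σ²_I = ((14−2)/6)² = 4.000

Forward pass:
ES_A = 0; EF_A = 14
ES_B = 0; EF_B = 3
ES_C = 0; EF_C = 2
ES_D = max(EF_A=14, EF_B=3) = 14; EF_D = 14+11 = 25
ES_E = max(EF_B=3, EF_C=2) = 3; EF_E = 3+5 = 8
ES_F = max(EF_B=3, EF_D=25) = 25; EF_F = 25+13 = 38
ES_G = max(EF_C=2, EF_E=8) = 8; EF_G = 8+11 = 19
ES_H = max(EF_B=3, EF_E=8) = 8; EF_H = 8+4 = 12
ES_I = max(EF_F=38, EF_G=19, EF_H=12) = 38; EF_I = 38+6 = 44
Expected project duration μ = 44 days. Critical path: A → D → F → I.

Variance along critical path = 1.778 + 1.778 + 4.000 + 4.000 = 11.556; σ = 3.399 days.
D = μ + z·σ = 44 + 2.326·3.399 = 51.9 days

51.9 days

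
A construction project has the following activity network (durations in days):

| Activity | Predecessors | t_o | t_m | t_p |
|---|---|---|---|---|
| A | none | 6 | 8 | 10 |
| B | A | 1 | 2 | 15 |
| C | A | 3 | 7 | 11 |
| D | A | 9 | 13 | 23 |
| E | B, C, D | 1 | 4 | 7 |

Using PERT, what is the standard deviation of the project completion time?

te_A = (6 + 4·8 + 10)/6 = 48/6 = 8; σ²_A = ((10−6)/6)² = 0.444
te_B = (1 + 4·2 + 15)/6 = 24/6 = 4; σ²_B = ((15−1)/6)² = 5.444
te_C = (3 + 4·7 + 11)/6 = 42/6 = 7; σ²_C = ((11−3)/6)² = 1.778
te_D = (9 + 4·13 + 23)/6 = 84/6 = 14; σ²_D = ((23−9)/6)² = 5.444
te_E = (1 + 4·4 + 7)/6 = 24/6 = 4; σ²_E = ((7−1)/6)² = 1.000

Forward pass:
ES_A = 0; EF_A = 8
ES_B = 8; EF_B = 8+4 = 12
ES_C = 8; EF_C = 8+7 = 15
ES_D = 8; EF_D = 8+14 = 22
ES_E = max(EF_B=12, EF_C=15, EF_D=22) = 22; EF_E = 22+4 = 26
Expected project duration μ = 26 days. Critical path: A → D → E.

Variance along critical path = 0.444 + 5.444 + 1.000 = 6.889
σ = √6.889 = 2.625 days

2.62 days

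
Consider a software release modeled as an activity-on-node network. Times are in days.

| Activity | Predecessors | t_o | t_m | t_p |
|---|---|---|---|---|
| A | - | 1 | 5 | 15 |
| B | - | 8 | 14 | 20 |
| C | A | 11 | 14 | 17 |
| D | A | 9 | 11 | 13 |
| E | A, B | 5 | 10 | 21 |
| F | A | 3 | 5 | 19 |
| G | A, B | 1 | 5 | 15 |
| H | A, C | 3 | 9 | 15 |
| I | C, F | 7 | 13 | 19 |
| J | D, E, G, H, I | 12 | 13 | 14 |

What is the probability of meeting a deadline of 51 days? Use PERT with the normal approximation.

0.938

te_A = (1 + 4·5 + 15)/6 = 36/6 = 6; σ²_A = ((15−1)/6)² = 5.444
te_B = (8 + 4·14 + 20)/6 = 84/6 = 14; σ²_B = ((20−8)/6)² = 4.000
te_C = (11 + 4·14 + 17)/6 = 84/6 = 14; σ²_C = ((17−11)/6)² = 1.000
te_D = (9 + 4·11 + 13)/6 = 66/6 = 11; σ²_D = ((13−9)/6)² = 0.444
te_E = (5 + 4·10 + 21)/6 = 66/6 = 11; σ²_E = ((21−5)/6)² = 7.111
te_F = (3 + 4·5 + 19)/6 = 42/6 = 7; σ²_F = ((19−3)/6)² = 7.111
te_G = (1 + 4·5 + 15)/6 = 36/6 = 6; σ²_G = ((15−1)/6)² = 5.444
te_H = (3 + 4·9 + 15)/6 = 54/6 = 9; σ²_H = ((15−3)/6)² = 4.000
te_I = (7 + 4·13 + 19)/6 = 78/6 = 13; σ²_I = ((19−7)/6)² = 4.000
te_J = (12 + 4·13 + 14)/6 = 78/6 = 13; σ²_J = ((14−12)/6)² = 0.111

Forward pass:
ES_A = 0; EF_A = 6
ES_B = 0; EF_B = 14
ES_C = 6; EF_C = 6+14 = 20
ES_D = 6; EF_D = 6+11 = 17
ES_E = max(EF_A=6, EF_B=14) = 14; EF_E = 14+11 = 25
ES_F = 6; EF_F = 6+7 = 13
ES_G = max(EF_A=6, EF_B=14) = 14; EF_G = 14+6 = 20
ES_H = max(EF_A=6, EF_C=20) = 20; EF_H = 20+9 = 29
ES_I = max(EF_C=20, EF_F=13) = 20; EF_I = 20+13 = 33
ES_J = max(EF_D=17, EF_E=25, EF_G=20, EF_H=29, EF_I=33) = 33; EF_J = 33+13 = 46
Expected project duration μ = 46 days. Critical path: A → C → I → J.

Variance along critical path = 5.444 + 1.000 + 4.000 + 0.111 = 10.556; σ = √10.556 = 3.249 days.
Z = (51 − 46) / 3.249 = 1.539
P(T ≤ 51) = Φ(1.539) ≈ 0.938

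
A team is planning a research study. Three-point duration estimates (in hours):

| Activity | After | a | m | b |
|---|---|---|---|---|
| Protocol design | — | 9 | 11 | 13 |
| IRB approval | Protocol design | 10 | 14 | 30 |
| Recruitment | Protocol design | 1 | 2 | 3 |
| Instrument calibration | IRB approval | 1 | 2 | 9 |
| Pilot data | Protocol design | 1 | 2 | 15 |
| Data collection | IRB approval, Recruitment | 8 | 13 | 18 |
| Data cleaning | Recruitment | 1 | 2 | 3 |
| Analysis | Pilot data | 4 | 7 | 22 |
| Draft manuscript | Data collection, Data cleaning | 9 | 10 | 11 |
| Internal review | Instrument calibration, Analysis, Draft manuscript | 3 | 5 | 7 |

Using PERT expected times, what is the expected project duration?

te_Protocol design = (9 + 4·11 + 13)/6 = 66/6 = 11
te_IRB approval = (10 + 4·14 + 30)/6 = 96/6 = 16
te_Recruitment = (1 + 4·2 + 3)/6 = 12/6 = 2
te_Instrument calibration = (1 + 4·2 + 9)/6 = 18/6 = 3
te_Pilot data = (1 + 4·2 + 15)/6 = 24/6 = 4
te_Data collection = (8 + 4·13 + 18)/6 = 78/6 = 13
te_Data cleaning = (1 + 4·2 + 3)/6 = 12/6 = 2
te_Analysis = (4 + 4·7 + 22)/6 = 54/6 = 9
te_Draft manuscript = (9 + 4·10 + 11)/6 = 60/6 = 10
te_Internal review = (3 + 4·5 + 7)/6 = 30/6 = 5

Forward pass:
ES_Protocol design = 0; EF_Protocol design = 11
ES_IRB approval = 11; EF_IRB approval = 11+16 = 27
ES_Recruitment = 11; EF_Recruitment = 11+2 = 13
ES_Instrument calibration = 27; EF_Instrument calibration = 27+3 = 30
ES_Pilot data = 11; EF_Pilot data = 11+4 = 15
ES_Data collection = max(EF_IRB approval=27, EF_Recruitment=13) = 27; EF_Data collection = 27+13 = 40
ES_Data cleaning = 13; EF_Data cleaning = 13+2 = 15
ES_Analysis = 15; EF_Analysis = 15+9 = 24
ES_Draft manuscript = max(EF_Data collection=40, EF_Data cleaning=15) = 40; EF_Draft manuscript = 40+10 = 50
ES_Internal review = max(EF_Instrument calibration=30, EF_Analysis=24, EF_Draft manuscript=50) = 50; EF_Internal review = 50+5 = 55
Expected project duration μ = 55 hours. Critical path: Protocol design → IRB approval → Data collection → Draft manuscript → Internal review.

55 hours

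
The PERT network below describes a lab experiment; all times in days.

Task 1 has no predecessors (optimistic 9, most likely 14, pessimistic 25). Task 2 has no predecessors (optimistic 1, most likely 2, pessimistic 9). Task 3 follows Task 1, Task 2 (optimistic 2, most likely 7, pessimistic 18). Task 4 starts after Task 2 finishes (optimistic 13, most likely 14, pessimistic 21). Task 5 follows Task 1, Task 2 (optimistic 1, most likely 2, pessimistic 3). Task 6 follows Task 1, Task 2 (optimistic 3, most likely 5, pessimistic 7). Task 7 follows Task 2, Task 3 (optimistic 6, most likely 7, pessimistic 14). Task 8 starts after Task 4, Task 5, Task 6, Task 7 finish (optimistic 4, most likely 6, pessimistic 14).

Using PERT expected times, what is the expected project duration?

te_Task 1 = (9 + 4·14 + 25)/6 = 90/6 = 15
te_Task 2 = (1 + 4·2 + 9)/6 = 18/6 = 3
te_Task 3 = (2 + 4·7 + 18)/6 = 48/6 = 8
te_Task 4 = (13 + 4·14 + 21)/6 = 90/6 = 15
te_Task 5 = (1 + 4·2 + 3)/6 = 12/6 = 2
te_Task 6 = (3 + 4·5 + 7)/6 = 30/6 = 5
te_Task 7 = (6 + 4·7 + 14)/6 = 48/6 = 8
te_Task 8 = (4 + 4·6 + 14)/6 = 42/6 = 7

Forward pass:
ES_Task 1 = 0; EF_Task 1 = 15
ES_Task 2 = 0; EF_Task 2 = 3
ES_Task 3 = max(EF_Task 1=15, EF_Task 2=3) = 15; EF_Task 3 = 15+8 = 23
ES_Task 4 = 3; EF_Task 4 = 3+15 = 18
ES_Task 5 = max(EF_Task 1=15, EF_Task 2=3) = 15; EF_Task 5 = 15+2 = 17
ES_Task 6 = max(EF_Task 1=15, EF_Task 2=3) = 15; EF_Task 6 = 15+5 = 20
ES_Task 7 = max(EF_Task 2=3, EF_Task 3=23) = 23; EF_Task 7 = 23+8 = 31
ES_Task 8 = max(EF_Task 4=18, EF_Task 5=17, EF_Task 6=20, EF_Task 7=31) = 31; EF_Task 8 = 31+7 = 38
Expected project duration μ = 38 days. Critical path: Task 1 → Task 3 → Task 7 → Task 8.

38 days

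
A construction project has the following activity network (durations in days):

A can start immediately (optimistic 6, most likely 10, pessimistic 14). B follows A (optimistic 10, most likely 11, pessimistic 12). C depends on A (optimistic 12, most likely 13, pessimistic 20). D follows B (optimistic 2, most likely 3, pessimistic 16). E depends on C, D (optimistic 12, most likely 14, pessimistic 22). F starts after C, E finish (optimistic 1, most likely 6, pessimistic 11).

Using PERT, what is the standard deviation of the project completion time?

te_A = (6 + 4·10 + 14)/6 = 60/6 = 10; σ²_A = ((14−6)/6)² = 1.778
te_B = (10 + 4·11 + 12)/6 = 66/6 = 11; σ²_B = ((12−10)/6)² = 0.111
te_C = (12 + 4·13 + 20)/6 = 84/6 = 14; σ²_C = ((20−12)/6)² = 1.778
te_D = (2 + 4·3 + 16)/6 = 30/6 = 5; σ²_D = ((16−2)/6)² = 5.444
te_E = (12 + 4·14 + 22)/6 = 90/6 = 15; σ²_E = ((22−12)/6)² = 2.778
te_F = (1 + 4·6 + 11)/6 = 36/6 = 6; σ²_F = ((11−1)/6)² = 2.778

Forward pass:
ES_A = 0; EF_A = 10
ES_B = 10; EF_B = 10+11 = 21
ES_C = 10; EF_C = 10+14 = 24
ES_D = 21; EF_D = 21+5 = 26
ES_E = max(EF_C=24, EF_D=26) = 26; EF_E = 26+15 = 41
ES_F = max(EF_C=24, EF_E=41) = 41; EF_F = 41+6 = 47
Expected project duration μ = 47 days. Critical path: A → B → D → E → F.

Variance along critical path = 1.778 + 0.111 + 5.444 + 2.778 + 2.778 = 12.889
σ = √12.889 = 3.590 days

3.59 days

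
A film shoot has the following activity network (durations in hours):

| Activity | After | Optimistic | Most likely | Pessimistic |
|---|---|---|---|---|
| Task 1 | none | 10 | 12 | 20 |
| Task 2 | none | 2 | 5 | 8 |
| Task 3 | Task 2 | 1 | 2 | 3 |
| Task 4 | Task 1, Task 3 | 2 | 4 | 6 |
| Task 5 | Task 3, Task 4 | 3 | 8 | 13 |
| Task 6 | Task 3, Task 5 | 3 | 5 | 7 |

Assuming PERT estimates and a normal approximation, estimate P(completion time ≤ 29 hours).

0.347

te_Task 1 = (10 + 4·12 + 20)/6 = 78/6 = 13; σ²_Task 1 = ((20−10)/6)² = 2.778
te_Task 2 = (2 + 4·5 + 8)/6 = 30/6 = 5; σ²_Task 2 = ((8−2)/6)² = 1.000
te_Task 3 = (1 + 4·2 + 3)/6 = 12/6 = 2; σ²_Task 3 = ((3−1)/6)² = 0.111
te_Task 4 = (2 + 4·4 + 6)/6 = 24/6 = 4; σ²_Task 4 = ((6−2)/6)² = 0.444
te_Task 5 = (3 + 4·8 + 13)/6 = 48/6 = 8; σ²_Task 5 = ((13−3)/6)² = 2.778
te_Task 6 = (3 + 4·5 + 7)/6 = 30/6 = 5; σ²_Task 6 = ((7−3)/6)² = 0.444

Forward pass:
ES_Task 1 = 0; EF_Task 1 = 13
ES_Task 2 = 0; EF_Task 2 = 5
ES_Task 3 = 5; EF_Task 3 = 5+2 = 7
ES_Task 4 = max(EF_Task 1=13, EF_Task 3=7) = 13; EF_Task 4 = 13+4 = 17
ES_Task 5 = max(EF_Task 3=7, EF_Task 4=17) = 17; EF_Task 5 = 17+8 = 25
ES_Task 6 = max(EF_Task 3=7, EF_Task 5=25) = 25; EF_Task 6 = 25+5 = 30
Expected project duration μ = 30 hours. Critical path: Task 1 → Task 4 → Task 5 → Task 6.

Variance along critical path = 2.778 + 0.444 + 2.778 + 0.444 = 6.444; σ = √6.444 = 2.539 hours.
Z = (29 − 30) / 2.539 = -0.394
P(T ≤ 29) = Φ(-0.394) ≈ 0.347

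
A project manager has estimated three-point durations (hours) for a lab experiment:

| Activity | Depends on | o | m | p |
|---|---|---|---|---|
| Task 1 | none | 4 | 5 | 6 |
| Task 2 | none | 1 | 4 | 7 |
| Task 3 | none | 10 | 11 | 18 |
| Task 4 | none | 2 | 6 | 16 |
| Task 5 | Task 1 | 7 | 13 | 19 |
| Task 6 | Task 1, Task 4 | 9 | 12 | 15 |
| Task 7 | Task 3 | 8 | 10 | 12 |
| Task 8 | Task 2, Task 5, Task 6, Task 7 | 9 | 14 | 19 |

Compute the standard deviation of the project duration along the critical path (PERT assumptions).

2.24 hours

te_Task 1 = (4 + 4·5 + 6)/6 = 30/6 = 5; σ²_Task 1 = ((6−4)/6)² = 0.111
te_Task 2 = (1 + 4·4 + 7)/6 = 24/6 = 4; σ²_Task 2 = ((7−1)/6)² = 1.000
te_Task 3 = (10 + 4·11 + 18)/6 = 72/6 = 12; σ²_Task 3 = ((18−10)/6)² = 1.778
te_Task 4 = (2 + 4·6 + 16)/6 = 42/6 = 7; σ²_Task 4 = ((16−2)/6)² = 5.444
te_Task 5 = (7 + 4·13 + 19)/6 = 78/6 = 13; σ²_Task 5 = ((19−7)/6)² = 4.000
te_Task 6 = (9 + 4·12 + 15)/6 = 72/6 = 12; σ²_Task 6 = ((15−9)/6)² = 1.000
te_Task 7 = (8 + 4·10 + 12)/6 = 60/6 = 10; σ²_Task 7 = ((12−8)/6)² = 0.444
te_Task 8 = (9 + 4·14 + 19)/6 = 84/6 = 14; σ²_Task 8 = ((19−9)/6)² = 2.778

Forward pass:
ES_Task 1 = 0; EF_Task 1 = 5
ES_Task 2 = 0; EF_Task 2 = 4
ES_Task 3 = 0; EF_Task 3 = 12
ES_Task 4 = 0; EF_Task 4 = 7
ES_Task 5 = 5; EF_Task 5 = 5+13 = 18
ES_Task 6 = max(EF_Task 1=5, EF_Task 4=7) = 7; EF_Task 6 = 7+12 = 19
ES_Task 7 = 12; EF_Task 7 = 12+10 = 22
ES_Task 8 = max(EF_Task 2=4, EF_Task 5=18, EF_Task 6=19, EF_Task 7=22) = 22; EF_Task 8 = 22+14 = 36
Expected project duration μ = 36 hours. Critical path: Task 3 → Task 7 → Task 8.

Variance along critical path = 1.778 + 0.444 + 2.778 = 5.000
σ = √5.000 = 2.236 hours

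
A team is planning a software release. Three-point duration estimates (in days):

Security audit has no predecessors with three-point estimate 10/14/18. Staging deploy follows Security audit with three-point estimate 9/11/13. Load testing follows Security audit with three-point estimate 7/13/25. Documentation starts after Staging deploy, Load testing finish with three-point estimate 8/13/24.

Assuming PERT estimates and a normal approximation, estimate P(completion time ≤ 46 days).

te_Security audit = (10 + 4·14 + 18)/6 = 84/6 = 14; σ²_Security audit = ((18−10)/6)² = 1.778
te_Staging deploy = (9 + 4·11 + 13)/6 = 66/6 = 11; σ²_Staging deploy = ((13−9)/6)² = 0.444
te_Load testing = (7 + 4·13 + 25)/6 = 84/6 = 14; σ²_Load testing = ((25−7)/6)² = 9.000
te_Documentation = (8 + 4·13 + 24)/6 = 84/6 = 14; σ²_Documentation = ((24−8)/6)² = 7.111

Forward pass:
ES_Security audit = 0; EF_Security audit = 14
ES_Staging deploy = 14; EF_Staging deploy = 14+11 = 25
ES_Load testing = 14; EF_Load testing = 14+14 = 28
ES_Documentation = max(EF_Staging deploy=25, EF_Load testing=28) = 28; EF_Documentation = 28+14 = 42
Expected project duration μ = 42 days. Critical path: Security audit → Load testing → Documentation.

Variance along critical path = 1.778 + 9.000 + 7.111 = 17.889; σ = √17.889 = 4.230 days.
Z = (46 − 42) / 4.230 = 0.946
P(T ≤ 46) = Φ(0.946) ≈ 0.828

0.828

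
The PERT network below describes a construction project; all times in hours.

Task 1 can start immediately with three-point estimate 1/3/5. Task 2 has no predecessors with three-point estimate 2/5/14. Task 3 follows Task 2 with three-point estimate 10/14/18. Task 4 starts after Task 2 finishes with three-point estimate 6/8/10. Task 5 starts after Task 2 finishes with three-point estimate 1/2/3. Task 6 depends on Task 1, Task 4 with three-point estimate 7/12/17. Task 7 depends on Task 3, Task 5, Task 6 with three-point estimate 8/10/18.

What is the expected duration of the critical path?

te_Task 1 = (1 + 4·3 + 5)/6 = 18/6 = 3
te_Task 2 = (2 + 4·5 + 14)/6 = 36/6 = 6
te_Task 3 = (10 + 4·14 + 18)/6 = 84/6 = 14
te_Task 4 = (6 + 4·8 + 10)/6 = 48/6 = 8
te_Task 5 = (1 + 4·2 + 3)/6 = 12/6 = 2
te_Task 6 = (7 + 4·12 + 17)/6 = 72/6 = 12
te_Task 7 = (8 + 4·10 + 18)/6 = 66/6 = 11

Forward pass:
ES_Task 1 = 0; EF_Task 1 = 3
ES_Task 2 = 0; EF_Task 2 = 6
ES_Task 3 = 6; EF_Task 3 = 6+14 = 20
ES_Task 4 = 6; EF_Task 4 = 6+8 = 14
ES_Task 5 = 6; EF_Task 5 = 6+2 = 8
ES_Task 6 = max(EF_Task 1=3, EF_Task 4=14) = 14; EF_Task 6 = 14+12 = 26
ES_Task 7 = max(EF_Task 3=20, EF_Task 5=8, EF_Task 6=26) = 26; EF_Task 7 = 26+11 = 37
Expected project duration μ = 37 hours. Critical path: Task 2 → Task 4 → Task 6 → Task 7.

37 hours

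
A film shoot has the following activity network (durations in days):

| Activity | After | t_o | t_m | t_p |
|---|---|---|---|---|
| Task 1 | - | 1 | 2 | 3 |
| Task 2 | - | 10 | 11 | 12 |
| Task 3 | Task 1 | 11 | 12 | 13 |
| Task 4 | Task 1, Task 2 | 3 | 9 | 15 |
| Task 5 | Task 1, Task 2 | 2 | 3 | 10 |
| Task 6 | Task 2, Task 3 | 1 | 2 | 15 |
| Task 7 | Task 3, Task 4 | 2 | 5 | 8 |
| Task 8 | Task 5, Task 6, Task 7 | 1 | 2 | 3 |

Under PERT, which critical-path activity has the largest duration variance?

te_Task 1 = (1 + 4·2 + 3)/6 = 12/6 = 2; σ²_Task 1 = ((3−1)/6)² = 0.111
te_Task 2 = (10 + 4·11 + 12)/6 = 66/6 = 11; σ²_Task 2 = ((12−10)/6)² = 0.111
te_Task 3 = (11 + 4·12 + 13)/6 = 72/6 = 12; σ²_Task 3 = ((13−11)/6)² = 0.111
te_Task 4 = (3 + 4·9 + 15)/6 = 54/6 = 9; σ²_Task 4 = ((15−3)/6)² = 4.000
te_Task 5 = (2 + 4·3 + 10)/6 = 24/6 = 4; σ²_Task 5 = ((10−2)/6)² = 1.778
te_Task 6 = (1 + 4·2 + 15)/6 = 24/6 = 4; σ²_Task 6 = ((15−1)/6)² = 5.444
te_Task 7 = (2 + 4·5 + 8)/6 = 30/6 = 5; σ²_Task 7 = ((8−2)/6)² = 1.000
te_Task 8 = (1 + 4·2 + 3)/6 = 12/6 = 2; σ²_Task 8 = ((3−1)/6)² = 0.111

Forward pass:
ES_Task 1 = 0; EF_Task 1 = 2
ES_Task 2 = 0; EF_Task 2 = 11
ES_Task 3 = 2; EF_Task 3 = 2+12 = 14
ES_Task 4 = max(EF_Task 1=2, EF_Task 2=11) = 11; EF_Task 4 = 11+9 = 20
ES_Task 5 = max(EF_Task 1=2, EF_Task 2=11) = 11; EF_Task 5 = 11+4 = 15
ES_Task 6 = max(EF_Task 2=11, EF_Task 3=14) = 14; EF_Task 6 = 14+4 = 18
ES_Task 7 = max(EF_Task 3=14, EF_Task 4=20) = 20; EF_Task 7 = 20+5 = 25
ES_Task 8 = max(EF_Task 5=15, EF_Task 6=18, EF_Task 7=25) = 25; EF_Task 8 = 25+2 = 27
Expected project duration μ = 27 days. Critical path: Task 2 → Task 4 → Task 7 → Task 8.

Variances on critical path: σ²_Task 2=0.111, σ²_Task 4=4.000, σ²_Task 7=1.000, σ²_Task 8=0.111.
Largest is σ²_Task 4 = 4.000.

Task 4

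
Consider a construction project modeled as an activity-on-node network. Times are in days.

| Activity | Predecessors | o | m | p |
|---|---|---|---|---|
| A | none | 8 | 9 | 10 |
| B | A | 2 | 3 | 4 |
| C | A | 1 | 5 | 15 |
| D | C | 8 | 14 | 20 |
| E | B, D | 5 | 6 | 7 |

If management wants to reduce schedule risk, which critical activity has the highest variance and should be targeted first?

C

te_A = (8 + 4·9 + 10)/6 = 54/6 = 9; σ²_A = ((10−8)/6)² = 0.111
te_B = (2 + 4·3 + 4)/6 = 18/6 = 3; σ²_B = ((4−2)/6)² = 0.111
te_C = (1 + 4·5 + 15)/6 = 36/6 = 6; σ²_C = ((15−1)/6)² = 5.444
te_D = (8 + 4·14 + 20)/6 = 84/6 = 14; σ²_D = ((20−8)/6)² = 4.000
te_E = (5 + 4·6 + 7)/6 = 36/6 = 6; σ²_E = ((7−5)/6)² = 0.111

Forward pass:
ES_A = 0; EF_A = 9
ES_B = 9; EF_B = 9+3 = 12
ES_C = 9; EF_C = 9+6 = 15
ES_D = 15; EF_D = 15+14 = 29
ES_E = max(EF_B=12, EF_D=29) = 29; EF_E = 29+6 = 35
Expected project duration μ = 35 days. Critical path: A → C → D → E.

Variances on critical path: σ²_A=0.111, σ²_C=5.444, σ²_D=4.000, σ²_E=0.111.
Largest is σ²_C = 5.444.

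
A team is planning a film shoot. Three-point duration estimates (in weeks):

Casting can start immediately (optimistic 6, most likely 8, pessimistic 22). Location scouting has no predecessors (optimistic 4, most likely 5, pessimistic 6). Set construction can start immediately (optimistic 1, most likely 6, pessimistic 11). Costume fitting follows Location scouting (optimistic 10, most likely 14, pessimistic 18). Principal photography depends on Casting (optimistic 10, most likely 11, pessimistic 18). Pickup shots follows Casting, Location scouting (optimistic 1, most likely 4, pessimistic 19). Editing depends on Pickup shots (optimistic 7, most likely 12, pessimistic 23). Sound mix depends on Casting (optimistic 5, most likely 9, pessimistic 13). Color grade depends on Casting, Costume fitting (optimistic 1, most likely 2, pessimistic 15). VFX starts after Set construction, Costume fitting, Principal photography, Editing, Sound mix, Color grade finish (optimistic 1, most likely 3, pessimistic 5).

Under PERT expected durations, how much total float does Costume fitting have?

te_Casting = (6 + 4·8 + 22)/6 = 60/6 = 10
te_Location scouting = (4 + 4·5 + 6)/6 = 30/6 = 5
te_Set construction = (1 + 4·6 + 11)/6 = 36/6 = 6
te_Costume fitting = (10 + 4·14 + 18)/6 = 84/6 = 14
te_Principal photography = (10 + 4·11 + 18)/6 = 72/6 = 12
te_Pickup shots = (1 + 4·4 + 19)/6 = 36/6 = 6
te_Editing = (7 + 4·12 + 23)/6 = 78/6 = 13
te_Sound mix = (5 + 4·9 + 13)/6 = 54/6 = 9
te_Color grade = (1 + 4·2 + 15)/6 = 24/6 = 4
te_VFX = (1 + 4·3 + 5)/6 = 18/6 = 3

Forward pass:
ES_Casting = 0; EF_Casting = 10
ES_Location scouting = 0; EF_Location scouting = 5
ES_Set construction = 0; EF_Set construction = 6
ES_Costume fitting = 5; EF_Costume fitting = 5+14 = 19
ES_Principal photography = 10; EF_Principal photography = 10+12 = 22
ES_Pickup shots = max(EF_Casting=10, EF_Location scouting=5) = 10; EF_Pickup shots = 10+6 = 16
ES_Editing = 16; EF_Editing = 16+13 = 29
ES_Sound mix = 10; EF_Sound mix = 10+9 = 19
ES_Color grade = max(EF_Casting=10, EF_Costume fitting=19) = 19; EF_Color grade = 19+4 = 23
ES_VFX = max(EF_Set construction=6, EF_Costume fitting=19, EF_Principal photography=22, EF_Editing=29, EF_Sound mix=19, EF_Color grade=23) = 29; EF_VFX = 29+3 = 32
Expected project duration μ = 32 weeks. Critical path: Casting → Pickup shots → Editing → VFX.

Backward pass:
LF_VFX = 32; LS_VFX = 32−3 = 29
LF_Color grade = LS_VFX = 29; LS_Color grade = 29−4 = 25
LF_Sound mix = LS_VFX = 29; LS_Sound mix = 29−9 = 20
LF_Editing = LS_VFX = 29; LS_Editing = 29−13 = 16
LF_Pickup shots = LS_Editing = 16; LS_Pickup shots = 16−6 = 10
LF_Principal photography = LS_VFX = 29; LS_Principal photography = 29−12 = 17
LF_Costume fitting = min(LS_Color grade=25, LS_VFX=29) = 25; LS_Costume fitting = 25−14 = 11
LF_Set construction = LS_VFX = 29; LS_Set construction = 29−6 = 23
LF_Location scouting = min(LS_Costume fitting=11, LS_Pickup shots=10) = 10; LS_Location scouting = 10−5 = 5
LF_Casting = min(LS_Principal photography=17, LS_Pickup shots=10, LS_Sound mix=20, LS_Color grade=25) = 10; LS_Casting = 10−10 = 0
Slack_Costume fitting = LS_Costume fitting − ES_Costume fitting = 11 − 5 = 6

6 weeks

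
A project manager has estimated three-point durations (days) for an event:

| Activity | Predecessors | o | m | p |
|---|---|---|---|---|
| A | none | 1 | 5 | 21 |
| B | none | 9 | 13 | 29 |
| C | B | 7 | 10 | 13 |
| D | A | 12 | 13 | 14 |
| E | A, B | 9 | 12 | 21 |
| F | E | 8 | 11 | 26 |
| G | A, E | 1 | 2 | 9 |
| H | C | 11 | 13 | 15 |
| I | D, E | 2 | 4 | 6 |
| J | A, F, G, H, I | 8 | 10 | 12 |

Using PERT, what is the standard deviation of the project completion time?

te_A = (1 + 4·5 + 21)/6 = 42/6 = 7; σ²_A = ((21−1)/6)² = 11.111
te_B = (9 + 4·13 + 29)/6 = 90/6 = 15; σ²_B = ((29−9)/6)² = 11.111
te_C = (7 + 4·10 + 13)/6 = 60/6 = 10; σ²_C = ((13−7)/6)² = 1.000
te_D = (12 + 4·13 + 14)/6 = 78/6 = 13; σ²_D = ((14−12)/6)² = 0.111
te_E = (9 + 4·12 + 21)/6 = 78/6 = 13; σ²_E = ((21−9)/6)² = 4.000
te_F = (8 + 4·11 + 26)/6 = 78/6 = 13; σ²_F = ((26−8)/6)² = 9.000
te_G = (1 + 4·2 + 9)/6 = 18/6 = 3; σ²_G = ((9−1)/6)² = 1.778
te_H = (11 + 4·13 + 15)/6 = 78/6 = 13; σ²_H = ((15−11)/6)² = 0.444
te_I = (2 + 4·4 + 6)/6 = 24/6 = 4; σ²_I = ((6−2)/6)² = 0.444
te_J = (8 + 4·10 + 12)/6 = 60/6 = 10; σ²_J = ((12−8)/6)² = 0.444

Forward pass:
ES_A = 0; EF_A = 7
ES_B = 0; EF_B = 15
ES_C = 15; EF_C = 15+10 = 25
ES_D = 7; EF_D = 7+13 = 20
ES_E = max(EF_A=7, EF_B=15) = 15; EF_E = 15+13 = 28
ES_F = 28; EF_F = 28+13 = 41
ES_G = max(EF_A=7, EF_E=28) = 28; EF_G = 28+3 = 31
ES_H = 25; EF_H = 25+13 = 38
ES_I = max(EF_D=20, EF_E=28) = 28; EF_I = 28+4 = 32
ES_J = max(EF_A=7, EF_F=41, EF_G=31, EF_H=38, EF_I=32) = 41; EF_J = 41+10 = 51
Expected project duration μ = 51 days. Critical path: B → E → F → J.

Variance along critical path = 11.111 + 4.000 + 9.000 + 0.444 = 24.556
σ = √24.556 = 4.955 days

4.96 days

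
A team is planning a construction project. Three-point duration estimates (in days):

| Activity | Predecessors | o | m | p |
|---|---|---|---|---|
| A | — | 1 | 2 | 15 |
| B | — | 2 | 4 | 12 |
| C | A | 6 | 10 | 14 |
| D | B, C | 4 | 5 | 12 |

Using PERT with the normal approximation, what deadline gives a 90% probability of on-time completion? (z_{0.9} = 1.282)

te_A = (1 + 4·2 + 15)/6 = 24/6 = 4; σ²_A = ((15−1)/6)² = 5.444
te_B = (2 + 4·4 + 12)/6 = 30/6 = 5; σ²_B = ((12−2)/6)² = 2.778
te_C = (6 + 4·10 + 14)/6 = 60/6 = 10; σ²_C = ((14−6)/6)² = 1.778
te_D = (4 + 4·5 + 12)/6 = 36/6 = 6; σ²_D = ((12−4)/6)² = 1.778

Forward pass:
ES_A = 0; EF_A = 4
ES_B = 0; EF_B = 5
ES_C = 4; EF_C = 4+10 = 14
ES_D = max(EF_B=5, EF_C=14) = 14; EF_D = 14+6 = 20
Expected project duration μ = 20 days. Critical path: A → C → D.

Variance along critical path = 5.444 + 1.778 + 1.778 = 9.000; σ = 3.000 days.
D = μ + z·σ = 20 + 1.282·3.000 = 23.8 days

23.8 days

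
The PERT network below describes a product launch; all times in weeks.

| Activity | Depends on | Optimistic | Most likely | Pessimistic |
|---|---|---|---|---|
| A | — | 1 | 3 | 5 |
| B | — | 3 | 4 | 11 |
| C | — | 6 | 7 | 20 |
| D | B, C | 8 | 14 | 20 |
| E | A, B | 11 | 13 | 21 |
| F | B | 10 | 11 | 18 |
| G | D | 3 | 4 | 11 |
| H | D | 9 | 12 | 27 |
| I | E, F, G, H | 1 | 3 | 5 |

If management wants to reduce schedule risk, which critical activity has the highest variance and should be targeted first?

H

te_A = (1 + 4·3 + 5)/6 = 18/6 = 3; σ²_A = ((5−1)/6)² = 0.444
te_B = (3 + 4·4 + 11)/6 = 30/6 = 5; σ²_B = ((11−3)/6)² = 1.778
te_C = (6 + 4·7 + 20)/6 = 54/6 = 9; σ²_C = ((20−6)/6)² = 5.444
te_D = (8 + 4·14 + 20)/6 = 84/6 = 14; σ²_D = ((20−8)/6)² = 4.000
te_E = (11 + 4·13 + 21)/6 = 84/6 = 14; σ²_E = ((21−11)/6)² = 2.778
te_F = (10 + 4·11 + 18)/6 = 72/6 = 12; σ²_F = ((18−10)/6)² = 1.778
te_G = (3 + 4·4 + 11)/6 = 30/6 = 5; σ²_G = ((11−3)/6)² = 1.778
te_H = (9 + 4·12 + 27)/6 = 84/6 = 14; σ²_H = ((27−9)/6)² = 9.000
te_I = (1 + 4·3 + 5)/6 = 18/6 = 3; σ²_I = ((5−1)/6)² = 0.444

Forward pass:
ES_A = 0; EF_A = 3
ES_B = 0; EF_B = 5
ES_C = 0; EF_C = 9
ES_D = max(EF_B=5, EF_C=9) = 9; EF_D = 9+14 = 23
ES_E = max(EF_A=3, EF_B=5) = 5; EF_E = 5+14 = 19
ES_F = 5; EF_F = 5+12 = 17
ES_G = 23; EF_G = 23+5 = 28
ES_H = 23; EF_H = 23+14 = 37
ES_I = max(EF_E=19, EF_F=17, EF_G=28, EF_H=37) = 37; EF_I = 37+3 = 40
Expected project duration μ = 40 weeks. Critical path: C → D → H → I.

Variances on critical path: σ²_C=5.444, σ²_D=4.000, σ²_H=9.000, σ²_I=0.444.
Largest is σ²_H = 9.000.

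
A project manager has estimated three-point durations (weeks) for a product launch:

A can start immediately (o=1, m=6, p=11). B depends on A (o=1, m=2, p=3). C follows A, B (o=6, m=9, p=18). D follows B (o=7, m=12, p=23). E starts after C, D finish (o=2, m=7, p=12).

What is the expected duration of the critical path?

28 weeks

te_A = (1 + 4·6 + 11)/6 = 36/6 = 6
te_B = (1 + 4·2 + 3)/6 = 12/6 = 2
te_C = (6 + 4·9 + 18)/6 = 60/6 = 10
te_D = (7 + 4·12 + 23)/6 = 78/6 = 13
te_E = (2 + 4·7 + 12)/6 = 42/6 = 7

Forward pass:
ES_A = 0; EF_A = 6
ES_B = 6; EF_B = 6+2 = 8
ES_C = max(EF_A=6, EF_B=8) = 8; EF_C = 8+10 = 18
ES_D = 8; EF_D = 8+13 = 21
ES_E = max(EF_C=18, EF_D=21) = 21; EF_E = 21+7 = 28
Expected project duration μ = 28 weeks. Critical path: A → B → D → E.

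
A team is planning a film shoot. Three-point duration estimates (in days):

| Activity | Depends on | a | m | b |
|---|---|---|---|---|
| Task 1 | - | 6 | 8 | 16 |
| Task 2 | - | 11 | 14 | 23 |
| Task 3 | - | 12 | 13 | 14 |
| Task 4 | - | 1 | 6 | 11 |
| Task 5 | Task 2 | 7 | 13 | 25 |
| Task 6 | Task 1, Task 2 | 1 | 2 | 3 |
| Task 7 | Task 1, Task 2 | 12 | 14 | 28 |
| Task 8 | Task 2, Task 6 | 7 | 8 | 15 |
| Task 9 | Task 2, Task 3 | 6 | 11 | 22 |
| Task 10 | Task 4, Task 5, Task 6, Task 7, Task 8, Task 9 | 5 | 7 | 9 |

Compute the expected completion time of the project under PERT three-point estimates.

38 days

te_Task 1 = (6 + 4·8 + 16)/6 = 54/6 = 9
te_Task 2 = (11 + 4·14 + 23)/6 = 90/6 = 15
te_Task 3 = (12 + 4·13 + 14)/6 = 78/6 = 13
te_Task 4 = (1 + 4·6 + 11)/6 = 36/6 = 6
te_Task 5 = (7 + 4·13 + 25)/6 = 84/6 = 14
te_Task 6 = (1 + 4·2 + 3)/6 = 12/6 = 2
te_Task 7 = (12 + 4·14 + 28)/6 = 96/6 = 16
te_Task 8 = (7 + 4·8 + 15)/6 = 54/6 = 9
te_Task 9 = (6 + 4·11 + 22)/6 = 72/6 = 12
te_Task 10 = (5 + 4·7 + 9)/6 = 42/6 = 7

Forward pass:
ES_Task 1 = 0; EF_Task 1 = 9
ES_Task 2 = 0; EF_Task 2 = 15
ES_Task 3 = 0; EF_Task 3 = 13
ES_Task 4 = 0; EF_Task 4 = 6
ES_Task 5 = 15; EF_Task 5 = 15+14 = 29
ES_Task 6 = max(EF_Task 1=9, EF_Task 2=15) = 15; EF_Task 6 = 15+2 = 17
ES_Task 7 = max(EF_Task 1=9, EF_Task 2=15) = 15; EF_Task 7 = 15+16 = 31
ES_Task 8 = max(EF_Task 2=15, EF_Task 6=17) = 17; EF_Task 8 = 17+9 = 26
ES_Task 9 = max(EF_Task 2=15, EF_Task 3=13) = 15; EF_Task 9 = 15+12 = 27
ES_Task 10 = max(EF_Task 4=6, EF_Task 5=29, EF_Task 6=17, EF_Task 7=31, EF_Task 8=26, EF_Task 9=27) = 31; EF_Task 10 = 31+7 = 38
Expected project duration μ = 38 days. Critical path: Task 2 → Task 7 → Task 10.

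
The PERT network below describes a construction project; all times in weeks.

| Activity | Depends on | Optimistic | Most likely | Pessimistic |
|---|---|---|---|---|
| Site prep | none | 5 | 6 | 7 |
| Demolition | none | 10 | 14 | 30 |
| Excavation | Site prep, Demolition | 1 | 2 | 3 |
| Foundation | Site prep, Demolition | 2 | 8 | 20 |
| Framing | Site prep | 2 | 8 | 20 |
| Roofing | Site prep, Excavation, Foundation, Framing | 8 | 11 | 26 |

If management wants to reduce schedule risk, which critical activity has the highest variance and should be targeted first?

Demolition

te_Site prep = (5 + 4·6 + 7)/6 = 36/6 = 6; σ²_Site prep = ((7−5)/6)² = 0.111
te_Demolition = (10 + 4·14 + 30)/6 = 96/6 = 16; σ²_Demolition = ((30−10)/6)² = 11.111
te_Excavation = (1 + 4·2 + 3)/6 = 12/6 = 2; σ²_Excavation = ((3−1)/6)² = 0.111
te_Foundation = (2 + 4·8 + 20)/6 = 54/6 = 9; σ²_Foundation = ((20−2)/6)² = 9.000
te_Framing = (2 + 4·8 + 20)/6 = 54/6 = 9; σ²_Framing = ((20−2)/6)² = 9.000
te_Roofing = (8 + 4·11 + 26)/6 = 78/6 = 13; σ²_Roofing = ((26−8)/6)² = 9.000

Forward pass:
ES_Site prep = 0; EF_Site prep = 6
ES_Demolition = 0; EF_Demolition = 16
ES_Excavation = max(EF_Site prep=6, EF_Demolition=16) = 16; EF_Excavation = 16+2 = 18
ES_Foundation = max(EF_Site prep=6, EF_Demolition=16) = 16; EF_Foundation = 16+9 = 25
ES_Framing = 6; EF_Framing = 6+9 = 15
ES_Roofing = max(EF_Site prep=6, EF_Excavation=18, EF_Foundation=25, EF_Framing=15) = 25; EF_Roofing = 25+13 = 38
Expected project duration μ = 38 weeks. Critical path: Demolition → Foundation → Roofing.

Variances on critical path: σ²_Demolition=11.111, σ²_Foundation=9.000, σ²_Roofing=9.000.
Largest is σ²_Demolition = 11.111.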